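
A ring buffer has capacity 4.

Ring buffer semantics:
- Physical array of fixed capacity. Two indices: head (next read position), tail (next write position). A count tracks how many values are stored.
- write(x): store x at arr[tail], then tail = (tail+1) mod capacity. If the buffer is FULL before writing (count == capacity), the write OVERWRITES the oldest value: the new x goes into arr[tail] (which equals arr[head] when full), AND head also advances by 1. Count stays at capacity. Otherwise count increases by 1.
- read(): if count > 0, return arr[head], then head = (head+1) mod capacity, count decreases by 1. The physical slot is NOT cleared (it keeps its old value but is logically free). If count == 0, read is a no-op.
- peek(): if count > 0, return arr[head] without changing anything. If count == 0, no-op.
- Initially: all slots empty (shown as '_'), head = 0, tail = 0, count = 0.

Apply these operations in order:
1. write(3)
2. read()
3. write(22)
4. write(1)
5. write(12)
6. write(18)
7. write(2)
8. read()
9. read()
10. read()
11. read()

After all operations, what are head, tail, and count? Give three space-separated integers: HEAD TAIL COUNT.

Answer: 2 2 0

Derivation:
After op 1 (write(3)): arr=[3 _ _ _] head=0 tail=1 count=1
After op 2 (read()): arr=[3 _ _ _] head=1 tail=1 count=0
After op 3 (write(22)): arr=[3 22 _ _] head=1 tail=2 count=1
After op 4 (write(1)): arr=[3 22 1 _] head=1 tail=3 count=2
After op 5 (write(12)): arr=[3 22 1 12] head=1 tail=0 count=3
After op 6 (write(18)): arr=[18 22 1 12] head=1 tail=1 count=4
After op 7 (write(2)): arr=[18 2 1 12] head=2 tail=2 count=4
After op 8 (read()): arr=[18 2 1 12] head=3 tail=2 count=3
After op 9 (read()): arr=[18 2 1 12] head=0 tail=2 count=2
After op 10 (read()): arr=[18 2 1 12] head=1 tail=2 count=1
After op 11 (read()): arr=[18 2 1 12] head=2 tail=2 count=0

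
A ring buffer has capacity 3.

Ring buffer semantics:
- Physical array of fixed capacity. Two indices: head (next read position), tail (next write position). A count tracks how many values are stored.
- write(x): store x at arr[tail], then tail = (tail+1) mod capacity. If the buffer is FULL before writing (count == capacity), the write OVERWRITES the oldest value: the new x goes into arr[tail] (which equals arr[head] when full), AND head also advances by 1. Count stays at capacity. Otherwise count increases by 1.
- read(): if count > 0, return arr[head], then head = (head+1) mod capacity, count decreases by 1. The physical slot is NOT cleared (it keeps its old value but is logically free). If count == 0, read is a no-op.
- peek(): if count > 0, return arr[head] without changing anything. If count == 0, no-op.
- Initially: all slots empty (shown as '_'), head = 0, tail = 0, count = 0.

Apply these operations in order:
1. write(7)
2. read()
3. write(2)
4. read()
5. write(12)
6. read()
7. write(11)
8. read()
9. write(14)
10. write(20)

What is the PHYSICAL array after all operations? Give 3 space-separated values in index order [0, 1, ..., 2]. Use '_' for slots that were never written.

After op 1 (write(7)): arr=[7 _ _] head=0 tail=1 count=1
After op 2 (read()): arr=[7 _ _] head=1 tail=1 count=0
After op 3 (write(2)): arr=[7 2 _] head=1 tail=2 count=1
After op 4 (read()): arr=[7 2 _] head=2 tail=2 count=0
After op 5 (write(12)): arr=[7 2 12] head=2 tail=0 count=1
After op 6 (read()): arr=[7 2 12] head=0 tail=0 count=0
After op 7 (write(11)): arr=[11 2 12] head=0 tail=1 count=1
After op 8 (read()): arr=[11 2 12] head=1 tail=1 count=0
After op 9 (write(14)): arr=[11 14 12] head=1 tail=2 count=1
After op 10 (write(20)): arr=[11 14 20] head=1 tail=0 count=2

Answer: 11 14 20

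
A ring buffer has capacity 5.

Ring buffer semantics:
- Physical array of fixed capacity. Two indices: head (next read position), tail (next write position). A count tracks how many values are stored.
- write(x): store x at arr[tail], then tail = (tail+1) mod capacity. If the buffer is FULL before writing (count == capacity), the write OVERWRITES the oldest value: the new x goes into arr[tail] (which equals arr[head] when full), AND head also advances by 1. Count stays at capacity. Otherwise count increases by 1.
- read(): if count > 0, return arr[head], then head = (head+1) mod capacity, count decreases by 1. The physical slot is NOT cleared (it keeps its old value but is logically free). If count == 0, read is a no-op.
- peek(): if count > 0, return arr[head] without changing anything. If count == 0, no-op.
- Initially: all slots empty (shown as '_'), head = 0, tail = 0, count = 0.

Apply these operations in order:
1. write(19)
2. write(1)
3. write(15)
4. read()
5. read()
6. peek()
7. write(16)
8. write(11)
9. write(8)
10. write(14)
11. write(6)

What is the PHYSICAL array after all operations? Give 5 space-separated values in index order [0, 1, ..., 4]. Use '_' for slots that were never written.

After op 1 (write(19)): arr=[19 _ _ _ _] head=0 tail=1 count=1
After op 2 (write(1)): arr=[19 1 _ _ _] head=0 tail=2 count=2
After op 3 (write(15)): arr=[19 1 15 _ _] head=0 tail=3 count=3
After op 4 (read()): arr=[19 1 15 _ _] head=1 tail=3 count=2
After op 5 (read()): arr=[19 1 15 _ _] head=2 tail=3 count=1
After op 6 (peek()): arr=[19 1 15 _ _] head=2 tail=3 count=1
After op 7 (write(16)): arr=[19 1 15 16 _] head=2 tail=4 count=2
After op 8 (write(11)): arr=[19 1 15 16 11] head=2 tail=0 count=3
After op 9 (write(8)): arr=[8 1 15 16 11] head=2 tail=1 count=4
After op 10 (write(14)): arr=[8 14 15 16 11] head=2 tail=2 count=5
After op 11 (write(6)): arr=[8 14 6 16 11] head=3 tail=3 count=5

Answer: 8 14 6 16 11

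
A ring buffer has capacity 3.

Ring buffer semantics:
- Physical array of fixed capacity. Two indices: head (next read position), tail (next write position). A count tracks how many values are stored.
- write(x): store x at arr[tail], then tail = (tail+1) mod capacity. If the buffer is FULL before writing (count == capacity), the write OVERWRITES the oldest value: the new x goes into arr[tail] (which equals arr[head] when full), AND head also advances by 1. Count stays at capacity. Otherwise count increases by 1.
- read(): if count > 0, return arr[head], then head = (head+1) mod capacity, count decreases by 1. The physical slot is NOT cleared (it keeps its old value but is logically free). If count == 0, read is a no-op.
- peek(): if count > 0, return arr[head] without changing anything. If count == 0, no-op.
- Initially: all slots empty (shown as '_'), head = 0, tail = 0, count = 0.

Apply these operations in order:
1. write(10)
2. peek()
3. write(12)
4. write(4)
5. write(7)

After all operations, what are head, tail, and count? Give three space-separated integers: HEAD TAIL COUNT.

After op 1 (write(10)): arr=[10 _ _] head=0 tail=1 count=1
After op 2 (peek()): arr=[10 _ _] head=0 tail=1 count=1
After op 3 (write(12)): arr=[10 12 _] head=0 tail=2 count=2
After op 4 (write(4)): arr=[10 12 4] head=0 tail=0 count=3
After op 5 (write(7)): arr=[7 12 4] head=1 tail=1 count=3

Answer: 1 1 3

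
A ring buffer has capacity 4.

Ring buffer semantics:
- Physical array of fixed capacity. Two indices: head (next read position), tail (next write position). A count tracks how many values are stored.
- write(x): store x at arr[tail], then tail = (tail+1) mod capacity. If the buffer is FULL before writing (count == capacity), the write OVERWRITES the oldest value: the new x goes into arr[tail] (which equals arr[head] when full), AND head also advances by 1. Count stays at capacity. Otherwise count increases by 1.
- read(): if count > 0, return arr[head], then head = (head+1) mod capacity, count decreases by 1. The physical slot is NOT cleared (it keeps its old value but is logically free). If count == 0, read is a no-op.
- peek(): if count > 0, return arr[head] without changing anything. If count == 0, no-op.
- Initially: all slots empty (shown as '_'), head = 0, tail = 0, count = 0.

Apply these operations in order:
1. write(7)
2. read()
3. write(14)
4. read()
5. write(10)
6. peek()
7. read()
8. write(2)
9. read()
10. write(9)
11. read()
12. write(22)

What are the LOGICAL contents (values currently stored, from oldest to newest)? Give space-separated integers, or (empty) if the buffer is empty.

Answer: 22

Derivation:
After op 1 (write(7)): arr=[7 _ _ _] head=0 tail=1 count=1
After op 2 (read()): arr=[7 _ _ _] head=1 tail=1 count=0
After op 3 (write(14)): arr=[7 14 _ _] head=1 tail=2 count=1
After op 4 (read()): arr=[7 14 _ _] head=2 tail=2 count=0
After op 5 (write(10)): arr=[7 14 10 _] head=2 tail=3 count=1
After op 6 (peek()): arr=[7 14 10 _] head=2 tail=3 count=1
After op 7 (read()): arr=[7 14 10 _] head=3 tail=3 count=0
After op 8 (write(2)): arr=[7 14 10 2] head=3 tail=0 count=1
After op 9 (read()): arr=[7 14 10 2] head=0 tail=0 count=0
After op 10 (write(9)): arr=[9 14 10 2] head=0 tail=1 count=1
After op 11 (read()): arr=[9 14 10 2] head=1 tail=1 count=0
After op 12 (write(22)): arr=[9 22 10 2] head=1 tail=2 count=1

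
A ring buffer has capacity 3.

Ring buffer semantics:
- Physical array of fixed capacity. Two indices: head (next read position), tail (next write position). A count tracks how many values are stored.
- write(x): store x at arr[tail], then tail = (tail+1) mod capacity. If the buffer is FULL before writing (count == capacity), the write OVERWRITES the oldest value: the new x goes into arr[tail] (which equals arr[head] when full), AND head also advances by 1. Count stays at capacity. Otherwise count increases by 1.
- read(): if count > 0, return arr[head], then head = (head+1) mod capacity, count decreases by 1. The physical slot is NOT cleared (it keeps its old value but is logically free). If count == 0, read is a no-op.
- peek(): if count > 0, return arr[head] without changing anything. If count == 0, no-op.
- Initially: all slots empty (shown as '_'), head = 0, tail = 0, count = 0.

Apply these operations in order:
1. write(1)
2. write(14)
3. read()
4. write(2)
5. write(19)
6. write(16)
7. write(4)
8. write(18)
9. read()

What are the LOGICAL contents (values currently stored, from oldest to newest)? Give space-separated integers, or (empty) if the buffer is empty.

After op 1 (write(1)): arr=[1 _ _] head=0 tail=1 count=1
After op 2 (write(14)): arr=[1 14 _] head=0 tail=2 count=2
After op 3 (read()): arr=[1 14 _] head=1 tail=2 count=1
After op 4 (write(2)): arr=[1 14 2] head=1 tail=0 count=2
After op 5 (write(19)): arr=[19 14 2] head=1 tail=1 count=3
After op 6 (write(16)): arr=[19 16 2] head=2 tail=2 count=3
After op 7 (write(4)): arr=[19 16 4] head=0 tail=0 count=3
After op 8 (write(18)): arr=[18 16 4] head=1 tail=1 count=3
After op 9 (read()): arr=[18 16 4] head=2 tail=1 count=2

Answer: 4 18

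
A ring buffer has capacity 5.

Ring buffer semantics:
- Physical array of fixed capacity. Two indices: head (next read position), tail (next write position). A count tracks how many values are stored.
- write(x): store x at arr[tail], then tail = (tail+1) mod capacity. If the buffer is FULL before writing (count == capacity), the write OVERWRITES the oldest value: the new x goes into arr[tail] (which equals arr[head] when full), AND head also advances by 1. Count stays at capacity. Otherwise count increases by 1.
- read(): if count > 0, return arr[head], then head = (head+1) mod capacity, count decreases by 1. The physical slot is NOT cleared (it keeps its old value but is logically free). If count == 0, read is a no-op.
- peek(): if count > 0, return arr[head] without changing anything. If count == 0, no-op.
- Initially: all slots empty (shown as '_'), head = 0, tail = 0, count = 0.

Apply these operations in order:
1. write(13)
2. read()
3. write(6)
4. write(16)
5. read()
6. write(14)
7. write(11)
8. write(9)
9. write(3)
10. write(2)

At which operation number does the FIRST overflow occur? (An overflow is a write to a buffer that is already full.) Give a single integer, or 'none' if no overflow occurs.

After op 1 (write(13)): arr=[13 _ _ _ _] head=0 tail=1 count=1
After op 2 (read()): arr=[13 _ _ _ _] head=1 tail=1 count=0
After op 3 (write(6)): arr=[13 6 _ _ _] head=1 tail=2 count=1
After op 4 (write(16)): arr=[13 6 16 _ _] head=1 tail=3 count=2
After op 5 (read()): arr=[13 6 16 _ _] head=2 tail=3 count=1
After op 6 (write(14)): arr=[13 6 16 14 _] head=2 tail=4 count=2
After op 7 (write(11)): arr=[13 6 16 14 11] head=2 tail=0 count=3
After op 8 (write(9)): arr=[9 6 16 14 11] head=2 tail=1 count=4
After op 9 (write(3)): arr=[9 3 16 14 11] head=2 tail=2 count=5
After op 10 (write(2)): arr=[9 3 2 14 11] head=3 tail=3 count=5

Answer: 10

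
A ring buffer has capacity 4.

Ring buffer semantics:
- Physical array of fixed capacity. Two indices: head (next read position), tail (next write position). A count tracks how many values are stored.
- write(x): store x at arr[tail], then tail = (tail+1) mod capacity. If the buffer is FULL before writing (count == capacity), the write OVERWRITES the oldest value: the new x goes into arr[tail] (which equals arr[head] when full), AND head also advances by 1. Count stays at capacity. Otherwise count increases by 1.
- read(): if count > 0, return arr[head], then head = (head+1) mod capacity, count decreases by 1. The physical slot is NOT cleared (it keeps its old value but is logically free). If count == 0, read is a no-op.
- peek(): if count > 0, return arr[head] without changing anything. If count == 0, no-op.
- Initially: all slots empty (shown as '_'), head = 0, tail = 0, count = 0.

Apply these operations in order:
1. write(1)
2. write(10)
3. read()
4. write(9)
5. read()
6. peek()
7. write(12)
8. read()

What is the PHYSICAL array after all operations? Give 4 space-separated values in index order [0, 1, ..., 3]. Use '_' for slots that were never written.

After op 1 (write(1)): arr=[1 _ _ _] head=0 tail=1 count=1
After op 2 (write(10)): arr=[1 10 _ _] head=0 tail=2 count=2
After op 3 (read()): arr=[1 10 _ _] head=1 tail=2 count=1
After op 4 (write(9)): arr=[1 10 9 _] head=1 tail=3 count=2
After op 5 (read()): arr=[1 10 9 _] head=2 tail=3 count=1
After op 6 (peek()): arr=[1 10 9 _] head=2 tail=3 count=1
After op 7 (write(12)): arr=[1 10 9 12] head=2 tail=0 count=2
After op 8 (read()): arr=[1 10 9 12] head=3 tail=0 count=1

Answer: 1 10 9 12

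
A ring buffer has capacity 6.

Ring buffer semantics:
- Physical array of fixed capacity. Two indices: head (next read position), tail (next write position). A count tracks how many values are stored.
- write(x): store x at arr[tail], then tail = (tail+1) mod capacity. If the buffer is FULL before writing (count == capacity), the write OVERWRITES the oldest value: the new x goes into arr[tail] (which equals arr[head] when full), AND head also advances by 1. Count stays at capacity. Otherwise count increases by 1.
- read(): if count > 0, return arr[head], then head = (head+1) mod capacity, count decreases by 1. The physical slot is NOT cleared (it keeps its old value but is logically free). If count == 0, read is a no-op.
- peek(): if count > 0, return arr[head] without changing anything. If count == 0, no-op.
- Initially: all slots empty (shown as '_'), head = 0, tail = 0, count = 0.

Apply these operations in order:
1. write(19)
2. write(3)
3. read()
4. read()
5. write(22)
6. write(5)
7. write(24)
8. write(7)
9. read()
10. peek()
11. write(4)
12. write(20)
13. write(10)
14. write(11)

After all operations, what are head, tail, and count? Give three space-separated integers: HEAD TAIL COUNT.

Answer: 4 4 6

Derivation:
After op 1 (write(19)): arr=[19 _ _ _ _ _] head=0 tail=1 count=1
After op 2 (write(3)): arr=[19 3 _ _ _ _] head=0 tail=2 count=2
After op 3 (read()): arr=[19 3 _ _ _ _] head=1 tail=2 count=1
After op 4 (read()): arr=[19 3 _ _ _ _] head=2 tail=2 count=0
After op 5 (write(22)): arr=[19 3 22 _ _ _] head=2 tail=3 count=1
After op 6 (write(5)): arr=[19 3 22 5 _ _] head=2 tail=4 count=2
After op 7 (write(24)): arr=[19 3 22 5 24 _] head=2 tail=5 count=3
After op 8 (write(7)): arr=[19 3 22 5 24 7] head=2 tail=0 count=4
After op 9 (read()): arr=[19 3 22 5 24 7] head=3 tail=0 count=3
After op 10 (peek()): arr=[19 3 22 5 24 7] head=3 tail=0 count=3
After op 11 (write(4)): arr=[4 3 22 5 24 7] head=3 tail=1 count=4
After op 12 (write(20)): arr=[4 20 22 5 24 7] head=3 tail=2 count=5
After op 13 (write(10)): arr=[4 20 10 5 24 7] head=3 tail=3 count=6
After op 14 (write(11)): arr=[4 20 10 11 24 7] head=4 tail=4 count=6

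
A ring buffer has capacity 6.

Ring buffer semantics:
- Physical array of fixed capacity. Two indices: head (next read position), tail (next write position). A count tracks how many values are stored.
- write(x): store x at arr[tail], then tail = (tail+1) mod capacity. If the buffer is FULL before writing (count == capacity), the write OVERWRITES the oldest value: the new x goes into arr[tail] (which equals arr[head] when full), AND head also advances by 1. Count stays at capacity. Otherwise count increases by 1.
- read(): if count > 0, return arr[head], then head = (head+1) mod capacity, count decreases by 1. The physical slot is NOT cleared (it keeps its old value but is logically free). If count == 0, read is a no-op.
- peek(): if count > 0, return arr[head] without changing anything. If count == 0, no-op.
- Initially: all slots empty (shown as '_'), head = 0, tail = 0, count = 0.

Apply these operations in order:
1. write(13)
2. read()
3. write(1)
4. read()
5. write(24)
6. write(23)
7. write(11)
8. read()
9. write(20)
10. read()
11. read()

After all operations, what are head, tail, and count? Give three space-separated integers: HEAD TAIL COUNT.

After op 1 (write(13)): arr=[13 _ _ _ _ _] head=0 tail=1 count=1
After op 2 (read()): arr=[13 _ _ _ _ _] head=1 tail=1 count=0
After op 3 (write(1)): arr=[13 1 _ _ _ _] head=1 tail=2 count=1
After op 4 (read()): arr=[13 1 _ _ _ _] head=2 tail=2 count=0
After op 5 (write(24)): arr=[13 1 24 _ _ _] head=2 tail=3 count=1
After op 6 (write(23)): arr=[13 1 24 23 _ _] head=2 tail=4 count=2
After op 7 (write(11)): arr=[13 1 24 23 11 _] head=2 tail=5 count=3
After op 8 (read()): arr=[13 1 24 23 11 _] head=3 tail=5 count=2
After op 9 (write(20)): arr=[13 1 24 23 11 20] head=3 tail=0 count=3
After op 10 (read()): arr=[13 1 24 23 11 20] head=4 tail=0 count=2
After op 11 (read()): arr=[13 1 24 23 11 20] head=5 tail=0 count=1

Answer: 5 0 1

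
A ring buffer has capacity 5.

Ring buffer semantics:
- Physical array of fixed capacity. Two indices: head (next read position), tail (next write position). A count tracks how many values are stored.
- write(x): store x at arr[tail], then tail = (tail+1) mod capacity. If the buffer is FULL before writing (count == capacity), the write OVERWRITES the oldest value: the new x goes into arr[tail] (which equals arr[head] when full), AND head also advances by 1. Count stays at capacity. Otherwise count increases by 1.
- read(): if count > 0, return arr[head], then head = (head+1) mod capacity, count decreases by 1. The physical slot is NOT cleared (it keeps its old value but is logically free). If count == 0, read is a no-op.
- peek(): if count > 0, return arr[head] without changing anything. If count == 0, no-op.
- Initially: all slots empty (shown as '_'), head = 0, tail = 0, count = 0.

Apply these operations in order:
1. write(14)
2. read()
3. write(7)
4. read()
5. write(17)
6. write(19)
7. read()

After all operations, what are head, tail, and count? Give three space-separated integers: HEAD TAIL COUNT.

Answer: 3 4 1

Derivation:
After op 1 (write(14)): arr=[14 _ _ _ _] head=0 tail=1 count=1
After op 2 (read()): arr=[14 _ _ _ _] head=1 tail=1 count=0
After op 3 (write(7)): arr=[14 7 _ _ _] head=1 tail=2 count=1
After op 4 (read()): arr=[14 7 _ _ _] head=2 tail=2 count=0
After op 5 (write(17)): arr=[14 7 17 _ _] head=2 tail=3 count=1
After op 6 (write(19)): arr=[14 7 17 19 _] head=2 tail=4 count=2
After op 7 (read()): arr=[14 7 17 19 _] head=3 tail=4 count=1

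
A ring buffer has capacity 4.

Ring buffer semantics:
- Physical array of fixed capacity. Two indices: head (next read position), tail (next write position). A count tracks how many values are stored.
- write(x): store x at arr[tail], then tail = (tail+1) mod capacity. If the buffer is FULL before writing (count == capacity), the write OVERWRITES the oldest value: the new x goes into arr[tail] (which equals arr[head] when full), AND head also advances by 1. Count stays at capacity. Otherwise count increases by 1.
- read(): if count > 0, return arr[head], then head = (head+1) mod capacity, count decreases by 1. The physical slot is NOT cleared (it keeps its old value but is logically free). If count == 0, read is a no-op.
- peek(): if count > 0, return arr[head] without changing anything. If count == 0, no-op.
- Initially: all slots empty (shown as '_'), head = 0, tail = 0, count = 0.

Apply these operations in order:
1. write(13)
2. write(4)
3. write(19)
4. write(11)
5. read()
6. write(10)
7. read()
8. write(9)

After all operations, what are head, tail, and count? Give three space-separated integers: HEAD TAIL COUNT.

Answer: 2 2 4

Derivation:
After op 1 (write(13)): arr=[13 _ _ _] head=0 tail=1 count=1
After op 2 (write(4)): arr=[13 4 _ _] head=0 tail=2 count=2
After op 3 (write(19)): arr=[13 4 19 _] head=0 tail=3 count=3
After op 4 (write(11)): arr=[13 4 19 11] head=0 tail=0 count=4
After op 5 (read()): arr=[13 4 19 11] head=1 tail=0 count=3
After op 6 (write(10)): arr=[10 4 19 11] head=1 tail=1 count=4
After op 7 (read()): arr=[10 4 19 11] head=2 tail=1 count=3
After op 8 (write(9)): arr=[10 9 19 11] head=2 tail=2 count=4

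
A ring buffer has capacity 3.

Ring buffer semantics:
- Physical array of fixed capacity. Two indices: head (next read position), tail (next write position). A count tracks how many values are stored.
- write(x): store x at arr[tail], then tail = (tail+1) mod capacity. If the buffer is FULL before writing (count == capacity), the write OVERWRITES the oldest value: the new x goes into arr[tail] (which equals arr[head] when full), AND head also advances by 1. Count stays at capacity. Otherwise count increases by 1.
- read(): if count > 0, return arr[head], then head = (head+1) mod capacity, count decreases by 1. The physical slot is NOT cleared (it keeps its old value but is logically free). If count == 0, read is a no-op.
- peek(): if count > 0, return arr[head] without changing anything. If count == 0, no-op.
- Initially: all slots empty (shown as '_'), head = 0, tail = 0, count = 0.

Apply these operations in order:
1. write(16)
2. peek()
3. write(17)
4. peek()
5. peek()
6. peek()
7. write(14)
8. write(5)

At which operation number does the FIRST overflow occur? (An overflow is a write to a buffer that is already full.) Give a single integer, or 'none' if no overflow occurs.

Answer: 8

Derivation:
After op 1 (write(16)): arr=[16 _ _] head=0 tail=1 count=1
After op 2 (peek()): arr=[16 _ _] head=0 tail=1 count=1
After op 3 (write(17)): arr=[16 17 _] head=0 tail=2 count=2
After op 4 (peek()): arr=[16 17 _] head=0 tail=2 count=2
After op 5 (peek()): arr=[16 17 _] head=0 tail=2 count=2
After op 6 (peek()): arr=[16 17 _] head=0 tail=2 count=2
After op 7 (write(14)): arr=[16 17 14] head=0 tail=0 count=3
After op 8 (write(5)): arr=[5 17 14] head=1 tail=1 count=3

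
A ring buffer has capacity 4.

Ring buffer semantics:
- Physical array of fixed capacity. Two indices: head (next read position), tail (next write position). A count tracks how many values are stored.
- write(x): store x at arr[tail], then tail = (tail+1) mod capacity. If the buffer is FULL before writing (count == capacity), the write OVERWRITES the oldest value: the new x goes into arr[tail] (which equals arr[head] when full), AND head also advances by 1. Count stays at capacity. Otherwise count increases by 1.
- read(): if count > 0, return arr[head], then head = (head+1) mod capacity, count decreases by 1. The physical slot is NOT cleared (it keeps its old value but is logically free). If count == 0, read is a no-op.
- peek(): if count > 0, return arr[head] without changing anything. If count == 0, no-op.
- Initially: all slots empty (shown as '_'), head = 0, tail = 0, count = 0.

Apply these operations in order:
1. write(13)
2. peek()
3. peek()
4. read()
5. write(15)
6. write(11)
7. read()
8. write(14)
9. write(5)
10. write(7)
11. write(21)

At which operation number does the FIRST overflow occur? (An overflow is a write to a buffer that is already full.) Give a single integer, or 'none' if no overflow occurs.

Answer: 11

Derivation:
After op 1 (write(13)): arr=[13 _ _ _] head=0 tail=1 count=1
After op 2 (peek()): arr=[13 _ _ _] head=0 tail=1 count=1
After op 3 (peek()): arr=[13 _ _ _] head=0 tail=1 count=1
After op 4 (read()): arr=[13 _ _ _] head=1 tail=1 count=0
After op 5 (write(15)): arr=[13 15 _ _] head=1 tail=2 count=1
After op 6 (write(11)): arr=[13 15 11 _] head=1 tail=3 count=2
After op 7 (read()): arr=[13 15 11 _] head=2 tail=3 count=1
After op 8 (write(14)): arr=[13 15 11 14] head=2 tail=0 count=2
After op 9 (write(5)): arr=[5 15 11 14] head=2 tail=1 count=3
After op 10 (write(7)): arr=[5 7 11 14] head=2 tail=2 count=4
After op 11 (write(21)): arr=[5 7 21 14] head=3 tail=3 count=4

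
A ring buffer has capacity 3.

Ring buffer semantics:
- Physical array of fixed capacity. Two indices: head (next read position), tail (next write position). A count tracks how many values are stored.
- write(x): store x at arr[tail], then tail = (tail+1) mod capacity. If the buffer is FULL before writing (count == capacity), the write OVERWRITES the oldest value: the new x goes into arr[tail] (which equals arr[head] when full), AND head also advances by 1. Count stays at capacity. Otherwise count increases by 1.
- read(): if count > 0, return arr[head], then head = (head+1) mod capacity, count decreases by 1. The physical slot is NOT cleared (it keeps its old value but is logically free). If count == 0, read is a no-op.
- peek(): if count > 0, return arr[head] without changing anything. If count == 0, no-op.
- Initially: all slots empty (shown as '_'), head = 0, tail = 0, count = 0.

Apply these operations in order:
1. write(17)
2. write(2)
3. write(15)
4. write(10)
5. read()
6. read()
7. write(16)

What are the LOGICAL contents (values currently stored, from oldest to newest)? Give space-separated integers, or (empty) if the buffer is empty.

Answer: 10 16

Derivation:
After op 1 (write(17)): arr=[17 _ _] head=0 tail=1 count=1
After op 2 (write(2)): arr=[17 2 _] head=0 tail=2 count=2
After op 3 (write(15)): arr=[17 2 15] head=0 tail=0 count=3
After op 4 (write(10)): arr=[10 2 15] head=1 tail=1 count=3
After op 5 (read()): arr=[10 2 15] head=2 tail=1 count=2
After op 6 (read()): arr=[10 2 15] head=0 tail=1 count=1
After op 7 (write(16)): arr=[10 16 15] head=0 tail=2 count=2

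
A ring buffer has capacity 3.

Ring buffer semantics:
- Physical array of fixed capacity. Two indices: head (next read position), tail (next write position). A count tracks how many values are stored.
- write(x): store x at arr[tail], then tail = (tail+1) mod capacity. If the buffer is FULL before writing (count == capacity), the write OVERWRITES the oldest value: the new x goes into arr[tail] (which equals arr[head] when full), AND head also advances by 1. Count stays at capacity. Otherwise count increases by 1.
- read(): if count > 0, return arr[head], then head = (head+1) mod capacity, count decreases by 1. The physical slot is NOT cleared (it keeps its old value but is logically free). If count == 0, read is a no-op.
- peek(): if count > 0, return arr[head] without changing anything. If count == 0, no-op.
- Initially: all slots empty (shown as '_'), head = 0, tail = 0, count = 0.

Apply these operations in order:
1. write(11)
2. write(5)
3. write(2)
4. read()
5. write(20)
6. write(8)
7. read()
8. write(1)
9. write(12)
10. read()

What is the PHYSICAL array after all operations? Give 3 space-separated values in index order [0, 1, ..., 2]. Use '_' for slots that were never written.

After op 1 (write(11)): arr=[11 _ _] head=0 tail=1 count=1
After op 2 (write(5)): arr=[11 5 _] head=0 tail=2 count=2
After op 3 (write(2)): arr=[11 5 2] head=0 tail=0 count=3
After op 4 (read()): arr=[11 5 2] head=1 tail=0 count=2
After op 5 (write(20)): arr=[20 5 2] head=1 tail=1 count=3
After op 6 (write(8)): arr=[20 8 2] head=2 tail=2 count=3
After op 7 (read()): arr=[20 8 2] head=0 tail=2 count=2
After op 8 (write(1)): arr=[20 8 1] head=0 tail=0 count=3
After op 9 (write(12)): arr=[12 8 1] head=1 tail=1 count=3
After op 10 (read()): arr=[12 8 1] head=2 tail=1 count=2

Answer: 12 8 1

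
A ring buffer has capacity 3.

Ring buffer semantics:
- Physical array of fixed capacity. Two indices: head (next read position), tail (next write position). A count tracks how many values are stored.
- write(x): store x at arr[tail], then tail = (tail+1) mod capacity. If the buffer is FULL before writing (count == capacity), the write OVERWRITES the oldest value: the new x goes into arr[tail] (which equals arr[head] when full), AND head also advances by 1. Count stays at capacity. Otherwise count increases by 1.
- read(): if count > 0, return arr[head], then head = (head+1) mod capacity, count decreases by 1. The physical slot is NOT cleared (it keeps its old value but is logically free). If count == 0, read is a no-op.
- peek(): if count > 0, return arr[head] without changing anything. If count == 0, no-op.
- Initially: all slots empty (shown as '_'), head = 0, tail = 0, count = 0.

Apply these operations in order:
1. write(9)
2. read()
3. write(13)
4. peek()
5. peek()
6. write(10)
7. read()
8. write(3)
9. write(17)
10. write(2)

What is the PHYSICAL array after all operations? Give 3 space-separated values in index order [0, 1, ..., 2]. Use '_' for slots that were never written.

After op 1 (write(9)): arr=[9 _ _] head=0 tail=1 count=1
After op 2 (read()): arr=[9 _ _] head=1 tail=1 count=0
After op 3 (write(13)): arr=[9 13 _] head=1 tail=2 count=1
After op 4 (peek()): arr=[9 13 _] head=1 tail=2 count=1
After op 5 (peek()): arr=[9 13 _] head=1 tail=2 count=1
After op 6 (write(10)): arr=[9 13 10] head=1 tail=0 count=2
After op 7 (read()): arr=[9 13 10] head=2 tail=0 count=1
After op 8 (write(3)): arr=[3 13 10] head=2 tail=1 count=2
After op 9 (write(17)): arr=[3 17 10] head=2 tail=2 count=3
After op 10 (write(2)): arr=[3 17 2] head=0 tail=0 count=3

Answer: 3 17 2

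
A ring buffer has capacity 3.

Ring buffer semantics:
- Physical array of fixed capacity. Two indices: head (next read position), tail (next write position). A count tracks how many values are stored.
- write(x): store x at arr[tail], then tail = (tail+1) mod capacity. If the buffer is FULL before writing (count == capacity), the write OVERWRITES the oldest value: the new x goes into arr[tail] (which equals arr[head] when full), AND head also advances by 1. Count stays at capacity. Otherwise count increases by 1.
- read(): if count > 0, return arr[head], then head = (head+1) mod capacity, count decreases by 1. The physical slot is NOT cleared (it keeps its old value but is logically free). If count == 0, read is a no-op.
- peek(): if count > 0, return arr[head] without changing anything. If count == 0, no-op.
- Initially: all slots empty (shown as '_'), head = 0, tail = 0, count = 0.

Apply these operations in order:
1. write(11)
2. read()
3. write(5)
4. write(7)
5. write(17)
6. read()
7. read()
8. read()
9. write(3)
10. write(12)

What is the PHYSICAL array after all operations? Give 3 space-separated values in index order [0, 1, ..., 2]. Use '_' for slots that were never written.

Answer: 17 3 12

Derivation:
After op 1 (write(11)): arr=[11 _ _] head=0 tail=1 count=1
After op 2 (read()): arr=[11 _ _] head=1 tail=1 count=0
After op 3 (write(5)): arr=[11 5 _] head=1 tail=2 count=1
After op 4 (write(7)): arr=[11 5 7] head=1 tail=0 count=2
After op 5 (write(17)): arr=[17 5 7] head=1 tail=1 count=3
After op 6 (read()): arr=[17 5 7] head=2 tail=1 count=2
After op 7 (read()): arr=[17 5 7] head=0 tail=1 count=1
After op 8 (read()): arr=[17 5 7] head=1 tail=1 count=0
After op 9 (write(3)): arr=[17 3 7] head=1 tail=2 count=1
After op 10 (write(12)): arr=[17 3 12] head=1 tail=0 count=2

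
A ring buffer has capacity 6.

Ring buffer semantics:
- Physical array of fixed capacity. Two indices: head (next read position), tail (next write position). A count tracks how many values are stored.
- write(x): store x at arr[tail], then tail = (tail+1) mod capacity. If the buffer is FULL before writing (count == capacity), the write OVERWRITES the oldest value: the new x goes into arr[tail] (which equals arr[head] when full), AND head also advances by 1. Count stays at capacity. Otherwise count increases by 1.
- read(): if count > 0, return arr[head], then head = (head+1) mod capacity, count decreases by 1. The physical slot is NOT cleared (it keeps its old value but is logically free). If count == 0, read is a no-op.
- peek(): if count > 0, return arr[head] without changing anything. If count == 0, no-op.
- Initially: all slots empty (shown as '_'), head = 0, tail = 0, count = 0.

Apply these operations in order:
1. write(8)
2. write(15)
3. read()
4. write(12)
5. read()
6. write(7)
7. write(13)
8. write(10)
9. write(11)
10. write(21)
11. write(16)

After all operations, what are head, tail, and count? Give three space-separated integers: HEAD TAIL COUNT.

After op 1 (write(8)): arr=[8 _ _ _ _ _] head=0 tail=1 count=1
After op 2 (write(15)): arr=[8 15 _ _ _ _] head=0 tail=2 count=2
After op 3 (read()): arr=[8 15 _ _ _ _] head=1 tail=2 count=1
After op 4 (write(12)): arr=[8 15 12 _ _ _] head=1 tail=3 count=2
After op 5 (read()): arr=[8 15 12 _ _ _] head=2 tail=3 count=1
After op 6 (write(7)): arr=[8 15 12 7 _ _] head=2 tail=4 count=2
After op 7 (write(13)): arr=[8 15 12 7 13 _] head=2 tail=5 count=3
After op 8 (write(10)): arr=[8 15 12 7 13 10] head=2 tail=0 count=4
After op 9 (write(11)): arr=[11 15 12 7 13 10] head=2 tail=1 count=5
After op 10 (write(21)): arr=[11 21 12 7 13 10] head=2 tail=2 count=6
After op 11 (write(16)): arr=[11 21 16 7 13 10] head=3 tail=3 count=6

Answer: 3 3 6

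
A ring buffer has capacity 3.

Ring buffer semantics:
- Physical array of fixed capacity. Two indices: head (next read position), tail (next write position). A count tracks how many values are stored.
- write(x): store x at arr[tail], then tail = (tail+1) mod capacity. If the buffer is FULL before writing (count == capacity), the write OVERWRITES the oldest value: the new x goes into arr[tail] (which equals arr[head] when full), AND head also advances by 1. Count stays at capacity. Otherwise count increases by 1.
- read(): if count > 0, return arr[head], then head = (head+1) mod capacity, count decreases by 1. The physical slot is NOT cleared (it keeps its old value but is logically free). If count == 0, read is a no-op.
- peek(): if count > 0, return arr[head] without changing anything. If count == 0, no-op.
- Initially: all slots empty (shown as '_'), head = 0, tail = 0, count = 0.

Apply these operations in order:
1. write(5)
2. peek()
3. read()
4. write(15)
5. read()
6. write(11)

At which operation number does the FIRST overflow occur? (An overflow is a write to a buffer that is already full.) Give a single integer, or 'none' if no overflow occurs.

After op 1 (write(5)): arr=[5 _ _] head=0 tail=1 count=1
After op 2 (peek()): arr=[5 _ _] head=0 tail=1 count=1
After op 3 (read()): arr=[5 _ _] head=1 tail=1 count=0
After op 4 (write(15)): arr=[5 15 _] head=1 tail=2 count=1
After op 5 (read()): arr=[5 15 _] head=2 tail=2 count=0
After op 6 (write(11)): arr=[5 15 11] head=2 tail=0 count=1

Answer: none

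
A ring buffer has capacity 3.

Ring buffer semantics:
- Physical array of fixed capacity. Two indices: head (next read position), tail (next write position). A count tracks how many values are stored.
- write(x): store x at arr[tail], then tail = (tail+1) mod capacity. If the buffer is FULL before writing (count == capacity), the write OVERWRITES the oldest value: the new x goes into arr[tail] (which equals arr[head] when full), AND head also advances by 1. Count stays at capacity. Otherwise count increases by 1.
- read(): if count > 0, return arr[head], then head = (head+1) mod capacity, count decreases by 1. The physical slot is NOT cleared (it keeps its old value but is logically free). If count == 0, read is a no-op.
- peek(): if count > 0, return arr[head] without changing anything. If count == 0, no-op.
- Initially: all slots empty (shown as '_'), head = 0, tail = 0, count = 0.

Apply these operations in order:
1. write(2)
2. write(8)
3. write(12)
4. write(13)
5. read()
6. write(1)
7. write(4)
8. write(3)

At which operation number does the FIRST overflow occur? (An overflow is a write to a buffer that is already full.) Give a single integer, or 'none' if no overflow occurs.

Answer: 4

Derivation:
After op 1 (write(2)): arr=[2 _ _] head=0 tail=1 count=1
After op 2 (write(8)): arr=[2 8 _] head=0 tail=2 count=2
After op 3 (write(12)): arr=[2 8 12] head=0 tail=0 count=3
After op 4 (write(13)): arr=[13 8 12] head=1 tail=1 count=3
After op 5 (read()): arr=[13 8 12] head=2 tail=1 count=2
After op 6 (write(1)): arr=[13 1 12] head=2 tail=2 count=3
After op 7 (write(4)): arr=[13 1 4] head=0 tail=0 count=3
After op 8 (write(3)): arr=[3 1 4] head=1 tail=1 count=3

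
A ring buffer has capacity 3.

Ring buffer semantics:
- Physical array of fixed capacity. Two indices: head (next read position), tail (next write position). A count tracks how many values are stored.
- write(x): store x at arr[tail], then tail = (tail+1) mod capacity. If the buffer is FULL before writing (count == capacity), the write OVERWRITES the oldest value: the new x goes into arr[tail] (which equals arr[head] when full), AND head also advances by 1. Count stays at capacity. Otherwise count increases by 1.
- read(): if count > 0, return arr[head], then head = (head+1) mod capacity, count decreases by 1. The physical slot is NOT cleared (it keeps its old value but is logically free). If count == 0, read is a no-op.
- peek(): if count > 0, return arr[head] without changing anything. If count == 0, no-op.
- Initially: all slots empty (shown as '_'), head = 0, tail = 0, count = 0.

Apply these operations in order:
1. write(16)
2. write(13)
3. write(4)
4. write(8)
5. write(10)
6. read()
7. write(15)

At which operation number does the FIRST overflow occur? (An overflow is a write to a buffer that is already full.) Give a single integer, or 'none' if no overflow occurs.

After op 1 (write(16)): arr=[16 _ _] head=0 tail=1 count=1
After op 2 (write(13)): arr=[16 13 _] head=0 tail=2 count=2
After op 3 (write(4)): arr=[16 13 4] head=0 tail=0 count=3
After op 4 (write(8)): arr=[8 13 4] head=1 tail=1 count=3
After op 5 (write(10)): arr=[8 10 4] head=2 tail=2 count=3
After op 6 (read()): arr=[8 10 4] head=0 tail=2 count=2
After op 7 (write(15)): arr=[8 10 15] head=0 tail=0 count=3

Answer: 4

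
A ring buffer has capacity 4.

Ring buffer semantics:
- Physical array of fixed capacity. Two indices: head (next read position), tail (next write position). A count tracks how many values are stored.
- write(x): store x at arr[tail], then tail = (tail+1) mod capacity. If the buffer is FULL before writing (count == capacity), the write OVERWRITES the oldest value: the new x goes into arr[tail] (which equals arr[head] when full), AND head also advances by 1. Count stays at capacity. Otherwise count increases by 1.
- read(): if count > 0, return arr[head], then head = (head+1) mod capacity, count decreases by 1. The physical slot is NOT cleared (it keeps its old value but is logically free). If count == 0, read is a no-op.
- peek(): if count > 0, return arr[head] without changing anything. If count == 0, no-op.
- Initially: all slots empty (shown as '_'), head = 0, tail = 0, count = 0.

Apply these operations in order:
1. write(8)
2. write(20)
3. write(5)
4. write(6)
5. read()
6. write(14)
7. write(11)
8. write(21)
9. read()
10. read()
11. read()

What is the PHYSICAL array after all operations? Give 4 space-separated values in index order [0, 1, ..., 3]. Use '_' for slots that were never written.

After op 1 (write(8)): arr=[8 _ _ _] head=0 tail=1 count=1
After op 2 (write(20)): arr=[8 20 _ _] head=0 tail=2 count=2
After op 3 (write(5)): arr=[8 20 5 _] head=0 tail=3 count=3
After op 4 (write(6)): arr=[8 20 5 6] head=0 tail=0 count=4
After op 5 (read()): arr=[8 20 5 6] head=1 tail=0 count=3
After op 6 (write(14)): arr=[14 20 5 6] head=1 tail=1 count=4
After op 7 (write(11)): arr=[14 11 5 6] head=2 tail=2 count=4
After op 8 (write(21)): arr=[14 11 21 6] head=3 tail=3 count=4
After op 9 (read()): arr=[14 11 21 6] head=0 tail=3 count=3
After op 10 (read()): arr=[14 11 21 6] head=1 tail=3 count=2
After op 11 (read()): arr=[14 11 21 6] head=2 tail=3 count=1

Answer: 14 11 21 6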